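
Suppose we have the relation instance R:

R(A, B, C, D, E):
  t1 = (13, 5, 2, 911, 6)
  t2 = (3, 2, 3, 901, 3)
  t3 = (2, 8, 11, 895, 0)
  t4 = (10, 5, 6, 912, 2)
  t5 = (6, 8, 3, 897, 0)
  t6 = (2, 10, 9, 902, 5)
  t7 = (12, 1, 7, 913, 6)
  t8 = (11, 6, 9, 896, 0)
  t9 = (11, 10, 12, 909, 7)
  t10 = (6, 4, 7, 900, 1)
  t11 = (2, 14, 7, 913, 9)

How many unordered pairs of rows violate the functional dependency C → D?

C=3: violating pairs (2,5) — 1 pair.
C=9: violating pairs (6,8) — 1 pair.
C=7: violating pairs (7,10), (10,11) — 2 pairs.

4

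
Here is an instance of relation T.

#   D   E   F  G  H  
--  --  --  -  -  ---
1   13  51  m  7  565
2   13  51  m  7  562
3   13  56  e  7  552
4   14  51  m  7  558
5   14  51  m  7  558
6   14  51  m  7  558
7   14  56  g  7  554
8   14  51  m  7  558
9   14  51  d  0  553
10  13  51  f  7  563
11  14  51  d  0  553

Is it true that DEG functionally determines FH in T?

No

(D=13, E=51, G=7): rows 1, 2, 10 → {F,H} takes values {(m, 565), (m, 562), (f, 563)} — violation
(D=13, E=56, G=7): row 3 → {F,H} = (e, 552) ✓
(D=14, E=51, G=7): rows 4, 5, 6, 8 → {F,H} = (m, 558), (m, 558), (m, 558), (m, 558) ✓
(D=14, E=56, G=7): row 7 → {F,H} = (g, 554) ✓
(D=14, E=51, G=0): rows 9, 11 → {F,H} = (d, 553), (d, 553) ✓
Two rows agree on DEG but differ on FH, so DEG -> FH does not hold.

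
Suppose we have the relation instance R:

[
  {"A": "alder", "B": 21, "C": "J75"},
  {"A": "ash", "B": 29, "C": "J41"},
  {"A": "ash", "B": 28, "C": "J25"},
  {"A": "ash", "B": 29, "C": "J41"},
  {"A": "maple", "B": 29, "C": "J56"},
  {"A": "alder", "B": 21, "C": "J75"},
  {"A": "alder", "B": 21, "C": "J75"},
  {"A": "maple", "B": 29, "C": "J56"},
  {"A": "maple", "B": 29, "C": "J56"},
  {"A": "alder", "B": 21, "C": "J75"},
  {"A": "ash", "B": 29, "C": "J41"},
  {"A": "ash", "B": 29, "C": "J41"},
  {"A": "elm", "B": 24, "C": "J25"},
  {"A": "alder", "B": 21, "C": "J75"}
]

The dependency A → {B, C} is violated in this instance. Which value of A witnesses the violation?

A=alder: 5 rows → {B,C} = (21, J75), (21, J75), (21, J75), (21, J75), (21, J75) ✓
A=ash: 5 rows → {B,C} takes values {(29, J41), (28, J25)} — violation
A=maple: 3 rows → {B,C} = (29, J56), (29, J56), (29, J56) ✓
A=elm: 1 row → {B,C} = (24, J25) ✓
The only A value with inconsistent RHS is A=ash.

ash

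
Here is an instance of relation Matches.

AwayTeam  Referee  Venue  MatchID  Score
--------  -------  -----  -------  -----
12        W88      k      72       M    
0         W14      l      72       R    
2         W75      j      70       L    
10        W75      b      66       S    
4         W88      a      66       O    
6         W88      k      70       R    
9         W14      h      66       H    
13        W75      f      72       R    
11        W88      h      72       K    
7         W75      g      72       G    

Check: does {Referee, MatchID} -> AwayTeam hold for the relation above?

(Referee=W88, MatchID=72): 2 rows → AwayTeam takes values {12, 11} — violation
(Referee=W14, MatchID=72): 1 row → AwayTeam = 0 ✓
(Referee=W75, MatchID=70): 1 row → AwayTeam = 2 ✓
(Referee=W75, MatchID=66): 1 row → AwayTeam = 10 ✓
(Referee=W88, MatchID=66): 1 row → AwayTeam = 4 ✓
(Referee=W88, MatchID=70): 1 row → AwayTeam = 6 ✓
(Referee=W14, MatchID=66): 1 row → AwayTeam = 9 ✓
(Referee=W75, MatchID=72): 2 rows → AwayTeam takes values {13, 7} — violation
Two rows agree on {Referee, MatchID} but differ on AwayTeam, so {Referee, MatchID} -> AwayTeam does not hold.

No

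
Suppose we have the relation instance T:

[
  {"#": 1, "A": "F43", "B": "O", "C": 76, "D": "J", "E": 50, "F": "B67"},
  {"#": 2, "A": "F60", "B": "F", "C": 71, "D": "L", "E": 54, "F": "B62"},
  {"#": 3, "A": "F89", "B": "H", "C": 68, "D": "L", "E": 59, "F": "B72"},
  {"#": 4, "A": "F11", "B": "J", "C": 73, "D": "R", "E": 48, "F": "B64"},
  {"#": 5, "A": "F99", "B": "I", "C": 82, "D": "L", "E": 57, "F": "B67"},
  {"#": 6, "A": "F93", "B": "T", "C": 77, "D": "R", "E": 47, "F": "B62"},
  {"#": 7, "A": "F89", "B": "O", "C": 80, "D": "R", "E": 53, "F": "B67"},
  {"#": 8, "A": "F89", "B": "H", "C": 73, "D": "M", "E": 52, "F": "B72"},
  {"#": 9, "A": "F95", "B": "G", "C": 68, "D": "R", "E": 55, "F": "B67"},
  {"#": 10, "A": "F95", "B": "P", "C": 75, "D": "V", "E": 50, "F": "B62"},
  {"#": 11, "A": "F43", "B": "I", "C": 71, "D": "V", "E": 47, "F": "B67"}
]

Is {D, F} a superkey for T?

Rows 7 and 9 have the same {D, F} value (D=R, F=B67) but are distinct tuples, so {D, F} does not determine every attribute — not a superkey.

No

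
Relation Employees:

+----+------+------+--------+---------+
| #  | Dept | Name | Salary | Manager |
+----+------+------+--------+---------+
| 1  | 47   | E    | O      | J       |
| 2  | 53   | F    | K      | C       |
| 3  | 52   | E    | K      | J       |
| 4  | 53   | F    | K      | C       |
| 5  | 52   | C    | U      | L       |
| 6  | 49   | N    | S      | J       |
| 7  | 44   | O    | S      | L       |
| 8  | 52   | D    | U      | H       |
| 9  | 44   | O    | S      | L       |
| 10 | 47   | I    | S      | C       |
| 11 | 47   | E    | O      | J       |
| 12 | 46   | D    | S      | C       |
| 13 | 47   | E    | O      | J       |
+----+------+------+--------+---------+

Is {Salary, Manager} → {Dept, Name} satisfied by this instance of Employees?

(Salary=O, Manager=J): rows 1, 11, 13 → {Dept,Name} = (47, E), (47, E), (47, E) ✓
(Salary=K, Manager=C): rows 2, 4 → {Dept,Name} = (53, F), (53, F) ✓
(Salary=K, Manager=J): row 3 → {Dept,Name} = (52, E) ✓
(Salary=U, Manager=L): row 5 → {Dept,Name} = (52, C) ✓
(Salary=S, Manager=J): row 6 → {Dept,Name} = (49, N) ✓
(Salary=S, Manager=L): rows 7, 9 → {Dept,Name} = (44, O), (44, O) ✓
(Salary=U, Manager=H): row 8 → {Dept,Name} = (52, D) ✓
(Salary=S, Manager=C): rows 10, 12 → {Dept,Name} takes values {(47, I), (46, D)} — violation
Two rows agree on {Salary, Manager} but differ on {Dept, Name}, so {Salary, Manager} → {Dept, Name} does not hold.

No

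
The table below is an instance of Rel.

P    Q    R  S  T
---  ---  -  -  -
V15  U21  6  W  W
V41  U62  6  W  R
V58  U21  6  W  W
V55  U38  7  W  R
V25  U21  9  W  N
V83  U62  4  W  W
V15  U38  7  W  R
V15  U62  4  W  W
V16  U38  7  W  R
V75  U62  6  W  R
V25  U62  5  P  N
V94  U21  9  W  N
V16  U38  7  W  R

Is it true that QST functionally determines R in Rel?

Yes

(Q=U21, S=W, T=W): 2 rows → R = 6, 6 ✓
(Q=U62, S=W, T=R): 2 rows → R = 6, 6 ✓
(Q=U38, S=W, T=R): 4 rows → R = 7, 7, 7, 7 ✓
(Q=U21, S=W, T=N): 2 rows → R = 9, 9 ✓
(Q=U62, S=W, T=W): 2 rows → R = 4, 4 ✓
(Q=U62, S=P, T=N): 1 row → R = 5 ✓
Every QST value is associated with a single R value, so QST → R holds.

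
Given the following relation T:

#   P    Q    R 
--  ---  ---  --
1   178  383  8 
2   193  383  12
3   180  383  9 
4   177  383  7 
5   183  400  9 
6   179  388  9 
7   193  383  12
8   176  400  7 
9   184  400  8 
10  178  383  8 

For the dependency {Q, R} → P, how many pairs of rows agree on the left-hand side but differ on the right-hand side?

0

(Q=383, R=8): all 2 rows agree on P — 0 pairs.
(Q=383, R=12): all 2 rows agree on P — 0 pairs.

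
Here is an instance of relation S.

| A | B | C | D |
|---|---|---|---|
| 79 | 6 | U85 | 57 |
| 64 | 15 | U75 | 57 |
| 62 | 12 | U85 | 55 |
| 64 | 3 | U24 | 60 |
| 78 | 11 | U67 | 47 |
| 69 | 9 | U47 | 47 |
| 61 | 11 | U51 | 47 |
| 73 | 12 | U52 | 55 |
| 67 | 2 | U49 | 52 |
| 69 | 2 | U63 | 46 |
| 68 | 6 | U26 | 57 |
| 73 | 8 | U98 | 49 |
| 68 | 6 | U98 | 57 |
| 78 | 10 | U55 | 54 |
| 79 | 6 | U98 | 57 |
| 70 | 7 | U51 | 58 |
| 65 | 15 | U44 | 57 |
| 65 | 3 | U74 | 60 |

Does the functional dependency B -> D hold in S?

No

B=6: 4 rows → D = 57, 57, 57, 57 ✓
B=15: 2 rows → D = 57, 57 ✓
B=12: 2 rows → D = 55, 55 ✓
B=3: 2 rows → D = 60, 60 ✓
B=11: 2 rows → D = 47, 47 ✓
B=9: 1 row → D = 47 ✓
B=2: 2 rows → D takes values {52, 46} — violation
B=8: 1 row → D = 49 ✓
B=10: 1 row → D = 54 ✓
B=7: 1 row → D = 58 ✓
Two rows agree on B but differ on D, so B -> D does not hold.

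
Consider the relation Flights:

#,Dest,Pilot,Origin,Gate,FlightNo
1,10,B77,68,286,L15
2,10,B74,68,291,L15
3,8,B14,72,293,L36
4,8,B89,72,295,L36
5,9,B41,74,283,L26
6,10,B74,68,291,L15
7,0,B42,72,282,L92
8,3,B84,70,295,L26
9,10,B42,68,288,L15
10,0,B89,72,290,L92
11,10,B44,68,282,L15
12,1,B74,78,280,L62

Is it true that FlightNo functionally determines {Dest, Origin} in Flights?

No

FlightNo=L15: rows 1, 2, 6, 9, 11 → {Dest,Origin} = (10, 68), (10, 68), (10, 68), (10, 68), (10, 68) ✓
FlightNo=L36: rows 3, 4 → {Dest,Origin} = (8, 72), (8, 72) ✓
FlightNo=L26: rows 5, 8 → {Dest,Origin} takes values {(9, 74), (3, 70)} — violation
FlightNo=L92: rows 7, 10 → {Dest,Origin} = (0, 72), (0, 72) ✓
FlightNo=L62: row 12 → {Dest,Origin} = (1, 78) ✓
Two rows agree on FlightNo but differ on {Dest, Origin}, so FlightNo → {Dest, Origin} does not hold.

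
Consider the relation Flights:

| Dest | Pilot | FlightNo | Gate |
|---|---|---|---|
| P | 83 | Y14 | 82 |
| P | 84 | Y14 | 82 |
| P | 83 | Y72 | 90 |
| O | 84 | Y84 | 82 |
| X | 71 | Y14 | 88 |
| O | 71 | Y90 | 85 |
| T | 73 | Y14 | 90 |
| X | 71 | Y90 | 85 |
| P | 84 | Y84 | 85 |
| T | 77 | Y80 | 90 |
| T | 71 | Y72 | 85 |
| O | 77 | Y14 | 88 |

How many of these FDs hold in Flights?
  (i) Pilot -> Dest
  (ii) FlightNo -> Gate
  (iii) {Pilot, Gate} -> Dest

(i) Pilot -> Dest: Pilot=84: 3 rows → Dest takes values {P, O} — violation; Pilot=71: 4 rows → Dest takes values {X, O, T} — violation; Pilot=77: 2 rows → Dest takes values {T, O} — violation — fails.
(ii) FlightNo -> Gate: FlightNo=Y14: 5 rows → Gate takes values {82, 88, 90} — violation; FlightNo=Y72: 2 rows → Gate takes values {90, 85} — violation; FlightNo=Y84: 2 rows → Gate takes values {82, 85} — violation — fails.
(iii) {Pilot, Gate} -> Dest: (Pilot=84, Gate=82): 2 rows → Dest takes values {P, O} — violation; (Pilot=71, Gate=85): 3 rows → Dest takes values {O, X, T} — violation — fails.
None of the 3 dependencies hold.

0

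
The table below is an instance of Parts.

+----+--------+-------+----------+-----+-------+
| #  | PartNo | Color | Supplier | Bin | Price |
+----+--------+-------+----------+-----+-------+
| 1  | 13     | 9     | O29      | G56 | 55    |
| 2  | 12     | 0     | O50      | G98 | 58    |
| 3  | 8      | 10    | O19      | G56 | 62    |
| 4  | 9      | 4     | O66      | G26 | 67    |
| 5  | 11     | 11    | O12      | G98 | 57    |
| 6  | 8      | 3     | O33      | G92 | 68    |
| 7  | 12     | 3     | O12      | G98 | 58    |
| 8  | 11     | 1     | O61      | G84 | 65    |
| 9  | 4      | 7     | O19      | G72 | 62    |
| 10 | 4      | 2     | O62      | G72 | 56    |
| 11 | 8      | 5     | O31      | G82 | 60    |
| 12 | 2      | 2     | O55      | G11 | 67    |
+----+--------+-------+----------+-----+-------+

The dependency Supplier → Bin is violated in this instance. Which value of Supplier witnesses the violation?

O19

Supplier=O29: row 1 → Bin = G56 ✓
Supplier=O50: row 2 → Bin = G98 ✓
Supplier=O19: rows 3, 9 → Bin takes values {G56, G72} — violation
Supplier=O66: row 4 → Bin = G26 ✓
Supplier=O12: rows 5, 7 → Bin = G98, G98 ✓
Supplier=O33: row 6 → Bin = G92 ✓
Supplier=O61: row 8 → Bin = G84 ✓
Supplier=O62: row 10 → Bin = G72 ✓
Supplier=O31: row 11 → Bin = G82 ✓
Supplier=O55: row 12 → Bin = G11 ✓
The only Supplier value with inconsistent Bin is Supplier=O19.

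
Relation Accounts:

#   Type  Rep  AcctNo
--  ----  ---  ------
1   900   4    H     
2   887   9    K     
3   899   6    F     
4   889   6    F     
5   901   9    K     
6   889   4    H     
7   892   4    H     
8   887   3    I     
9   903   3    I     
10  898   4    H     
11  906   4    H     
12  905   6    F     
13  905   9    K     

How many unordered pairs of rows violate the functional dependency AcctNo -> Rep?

0

AcctNo=H: all 5 rows agree on Rep — 0 pairs.
AcctNo=K: all 3 rows agree on Rep — 0 pairs.
AcctNo=F: all 3 rows agree on Rep — 0 pairs.
AcctNo=I: all 2 rows agree on Rep — 0 pairs.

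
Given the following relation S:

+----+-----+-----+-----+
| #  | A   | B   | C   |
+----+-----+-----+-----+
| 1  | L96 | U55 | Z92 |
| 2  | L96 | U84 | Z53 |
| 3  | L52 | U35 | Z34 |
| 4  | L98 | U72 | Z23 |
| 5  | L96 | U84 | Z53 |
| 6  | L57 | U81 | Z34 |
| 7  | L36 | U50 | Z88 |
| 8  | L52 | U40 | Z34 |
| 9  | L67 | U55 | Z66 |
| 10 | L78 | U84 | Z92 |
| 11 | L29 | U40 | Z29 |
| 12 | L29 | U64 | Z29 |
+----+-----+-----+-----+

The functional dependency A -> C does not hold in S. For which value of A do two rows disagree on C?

L96

A=L96: rows 1, 2, 5 → C takes values {Z92, Z53} — violation
A=L52: rows 3, 8 → C = Z34, Z34 ✓
A=L98: row 4 → C = Z23 ✓
A=L57: row 6 → C = Z34 ✓
A=L36: row 7 → C = Z88 ✓
A=L67: row 9 → C = Z66 ✓
A=L78: row 10 → C = Z92 ✓
A=L29: rows 11, 12 → C = Z29, Z29 ✓
The only A value with inconsistent C is A=L96.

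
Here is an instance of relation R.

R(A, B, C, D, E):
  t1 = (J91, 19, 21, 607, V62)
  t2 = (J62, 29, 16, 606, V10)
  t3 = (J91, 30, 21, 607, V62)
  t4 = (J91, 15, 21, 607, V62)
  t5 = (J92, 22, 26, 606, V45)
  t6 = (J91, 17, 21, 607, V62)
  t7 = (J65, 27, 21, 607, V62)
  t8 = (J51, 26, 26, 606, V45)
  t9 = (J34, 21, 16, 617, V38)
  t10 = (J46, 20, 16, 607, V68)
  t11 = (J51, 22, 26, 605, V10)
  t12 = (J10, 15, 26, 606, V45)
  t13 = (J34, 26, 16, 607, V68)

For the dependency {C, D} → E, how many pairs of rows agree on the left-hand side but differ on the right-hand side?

0

(C=21, D=607): all 5 rows agree on E — 0 pairs.
(C=26, D=606): all 3 rows agree on E — 0 pairs.
(C=16, D=607): all 2 rows agree on E — 0 pairs.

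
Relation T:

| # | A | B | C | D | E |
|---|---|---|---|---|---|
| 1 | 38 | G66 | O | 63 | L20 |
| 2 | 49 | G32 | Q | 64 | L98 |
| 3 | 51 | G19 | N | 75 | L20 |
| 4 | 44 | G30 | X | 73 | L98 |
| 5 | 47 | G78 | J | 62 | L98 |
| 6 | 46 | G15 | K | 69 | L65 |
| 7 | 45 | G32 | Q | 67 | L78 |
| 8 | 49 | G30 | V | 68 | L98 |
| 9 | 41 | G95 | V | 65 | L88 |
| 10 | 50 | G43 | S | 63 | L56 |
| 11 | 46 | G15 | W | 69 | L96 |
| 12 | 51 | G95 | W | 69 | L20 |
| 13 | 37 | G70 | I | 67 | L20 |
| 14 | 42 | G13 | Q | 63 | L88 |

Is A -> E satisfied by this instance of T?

No

A=38: row 1 → E = L20 ✓
A=49: rows 2, 8 → E = L98, L98 ✓
A=51: rows 3, 12 → E = L20, L20 ✓
A=44: row 4 → E = L98 ✓
A=47: row 5 → E = L98 ✓
A=46: rows 6, 11 → E takes values {L65, L96} — violation
A=45: row 7 → E = L78 ✓
A=41: row 9 → E = L88 ✓
A=50: row 10 → E = L56 ✓
A=37: row 13 → E = L20 ✓
A=42: row 14 → E = L88 ✓
Two rows agree on A but differ on E, so A -> E does not hold.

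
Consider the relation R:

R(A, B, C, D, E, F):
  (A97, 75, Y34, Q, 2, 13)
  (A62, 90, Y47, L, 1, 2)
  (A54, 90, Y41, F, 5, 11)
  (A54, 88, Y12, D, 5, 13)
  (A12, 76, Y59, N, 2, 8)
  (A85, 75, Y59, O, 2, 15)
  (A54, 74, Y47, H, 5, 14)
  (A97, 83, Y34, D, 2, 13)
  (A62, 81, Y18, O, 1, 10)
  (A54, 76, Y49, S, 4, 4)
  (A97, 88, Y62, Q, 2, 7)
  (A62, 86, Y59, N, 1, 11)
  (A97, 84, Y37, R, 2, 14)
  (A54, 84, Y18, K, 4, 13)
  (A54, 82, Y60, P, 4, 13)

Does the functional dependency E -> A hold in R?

No

E=2: 6 rows → A takes values {A97, A12, A85} — violation
E=1: 3 rows → A = A62, A62, A62 ✓
E=5: 3 rows → A = A54, A54, A54 ✓
E=4: 3 rows → A = A54, A54, A54 ✓
Two rows agree on E but differ on A, so E -> A does not hold.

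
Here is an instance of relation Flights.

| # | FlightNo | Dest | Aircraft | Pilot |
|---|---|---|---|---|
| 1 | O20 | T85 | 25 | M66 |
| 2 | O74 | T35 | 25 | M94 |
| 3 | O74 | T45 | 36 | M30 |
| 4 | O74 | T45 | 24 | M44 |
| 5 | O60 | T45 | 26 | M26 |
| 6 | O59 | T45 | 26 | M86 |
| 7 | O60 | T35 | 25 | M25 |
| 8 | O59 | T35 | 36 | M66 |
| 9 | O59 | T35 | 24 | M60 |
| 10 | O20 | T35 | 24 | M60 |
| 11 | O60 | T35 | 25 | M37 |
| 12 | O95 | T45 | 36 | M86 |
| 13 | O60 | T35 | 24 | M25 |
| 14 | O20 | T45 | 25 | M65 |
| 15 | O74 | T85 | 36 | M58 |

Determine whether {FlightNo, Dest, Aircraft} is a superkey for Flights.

Rows 7 and 11 have the same {FlightNo, Dest, Aircraft} value (FlightNo=O60, Dest=T35, Aircraft=25) but are distinct tuples, so {FlightNo, Dest, Aircraft} does not determine every attribute — not a superkey.

No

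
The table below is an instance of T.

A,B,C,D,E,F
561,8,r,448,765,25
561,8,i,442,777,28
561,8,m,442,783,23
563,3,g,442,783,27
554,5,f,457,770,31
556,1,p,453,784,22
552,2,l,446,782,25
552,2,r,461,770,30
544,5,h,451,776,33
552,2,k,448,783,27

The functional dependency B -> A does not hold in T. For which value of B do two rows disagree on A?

B=8: 3 rows → A = 561, 561, 561 ✓
B=3: 1 row → A = 563 ✓
B=5: 2 rows → A takes values {554, 544} — violation
B=1: 1 row → A = 556 ✓
B=2: 3 rows → A = 552, 552, 552 ✓
The only B value with inconsistent A is B=5.

5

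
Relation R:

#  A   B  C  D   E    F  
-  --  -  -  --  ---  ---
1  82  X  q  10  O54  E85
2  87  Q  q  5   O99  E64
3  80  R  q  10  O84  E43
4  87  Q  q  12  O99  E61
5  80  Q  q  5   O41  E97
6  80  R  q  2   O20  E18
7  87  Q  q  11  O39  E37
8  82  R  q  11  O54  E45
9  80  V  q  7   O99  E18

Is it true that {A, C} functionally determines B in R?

(A=82, C=q): rows 1, 8 → B takes values {X, R} — violation
(A=87, C=q): rows 2, 4, 7 → B = Q, Q, Q ✓
(A=80, C=q): rows 3, 5, 6, 9 → B takes values {R, Q, V} — violation
Two rows agree on {A, C} but differ on B, so {A, C} → B does not hold.

No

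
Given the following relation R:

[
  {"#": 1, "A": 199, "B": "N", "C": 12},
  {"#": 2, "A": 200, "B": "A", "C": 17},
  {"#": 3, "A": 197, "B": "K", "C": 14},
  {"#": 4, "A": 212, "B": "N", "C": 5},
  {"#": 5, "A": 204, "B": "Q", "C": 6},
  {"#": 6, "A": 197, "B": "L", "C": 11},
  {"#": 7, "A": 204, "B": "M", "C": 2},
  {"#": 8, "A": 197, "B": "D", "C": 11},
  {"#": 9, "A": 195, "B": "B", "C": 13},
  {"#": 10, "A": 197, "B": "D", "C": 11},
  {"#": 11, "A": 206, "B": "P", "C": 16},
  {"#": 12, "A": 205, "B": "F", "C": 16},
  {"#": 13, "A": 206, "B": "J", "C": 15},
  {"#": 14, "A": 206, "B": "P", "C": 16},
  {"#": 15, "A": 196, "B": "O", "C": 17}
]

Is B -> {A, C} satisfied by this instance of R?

B=N: rows 1, 4 → {A,C} takes values {(199, 12), (212, 5)} — violation
B=A: row 2 → {A,C} = (200, 17) ✓
B=K: row 3 → {A,C} = (197, 14) ✓
B=Q: row 5 → {A,C} = (204, 6) ✓
B=L: row 6 → {A,C} = (197, 11) ✓
B=M: row 7 → {A,C} = (204, 2) ✓
B=D: rows 8, 10 → {A,C} = (197, 11), (197, 11) ✓
B=B: row 9 → {A,C} = (195, 13) ✓
B=P: rows 11, 14 → {A,C} = (206, 16), (206, 16) ✓
B=F: row 12 → {A,C} = (205, 16) ✓
B=J: row 13 → {A,C} = (206, 15) ✓
B=O: row 15 → {A,C} = (196, 17) ✓
Two rows agree on B but differ on {A, C}, so B -> {A, C} does not hold.

No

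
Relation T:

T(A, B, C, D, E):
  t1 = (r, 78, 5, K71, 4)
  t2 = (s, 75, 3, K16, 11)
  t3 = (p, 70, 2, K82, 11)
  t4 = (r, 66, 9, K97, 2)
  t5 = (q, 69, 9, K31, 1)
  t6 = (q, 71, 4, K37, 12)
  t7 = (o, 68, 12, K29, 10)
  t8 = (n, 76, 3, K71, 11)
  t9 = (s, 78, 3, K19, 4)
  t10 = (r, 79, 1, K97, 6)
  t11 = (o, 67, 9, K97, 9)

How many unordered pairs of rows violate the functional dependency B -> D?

1

B=78: violating pairs (1,9) — 1 pair.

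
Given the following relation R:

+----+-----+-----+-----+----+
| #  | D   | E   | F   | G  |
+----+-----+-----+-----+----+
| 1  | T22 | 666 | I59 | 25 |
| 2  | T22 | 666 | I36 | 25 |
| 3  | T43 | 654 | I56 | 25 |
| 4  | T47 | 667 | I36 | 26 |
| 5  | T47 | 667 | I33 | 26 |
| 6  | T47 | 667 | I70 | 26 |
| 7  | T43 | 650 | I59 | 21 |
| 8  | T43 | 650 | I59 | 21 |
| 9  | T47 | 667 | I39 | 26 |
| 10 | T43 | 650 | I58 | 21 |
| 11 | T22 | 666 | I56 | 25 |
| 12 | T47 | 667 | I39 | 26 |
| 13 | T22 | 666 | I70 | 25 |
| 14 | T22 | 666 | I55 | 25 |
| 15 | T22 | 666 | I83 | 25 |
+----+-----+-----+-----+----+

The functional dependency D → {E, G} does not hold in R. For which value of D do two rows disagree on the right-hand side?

T43

D=T22: rows 1, 2, 11, 13, 14, 15 → {E,G} = (666, 25), (666, 25), (666, 25), (666, 25), (666, 25), (666, 25) ✓
D=T43: rows 3, 7, 8, 10 → {E,G} takes values {(654, 25), (650, 21)} — violation
D=T47: rows 4, 5, 6, 9, 12 → {E,G} = (667, 26), (667, 26), (667, 26), (667, 26), (667, 26) ✓
The only D value with inconsistent RHS is D=T43.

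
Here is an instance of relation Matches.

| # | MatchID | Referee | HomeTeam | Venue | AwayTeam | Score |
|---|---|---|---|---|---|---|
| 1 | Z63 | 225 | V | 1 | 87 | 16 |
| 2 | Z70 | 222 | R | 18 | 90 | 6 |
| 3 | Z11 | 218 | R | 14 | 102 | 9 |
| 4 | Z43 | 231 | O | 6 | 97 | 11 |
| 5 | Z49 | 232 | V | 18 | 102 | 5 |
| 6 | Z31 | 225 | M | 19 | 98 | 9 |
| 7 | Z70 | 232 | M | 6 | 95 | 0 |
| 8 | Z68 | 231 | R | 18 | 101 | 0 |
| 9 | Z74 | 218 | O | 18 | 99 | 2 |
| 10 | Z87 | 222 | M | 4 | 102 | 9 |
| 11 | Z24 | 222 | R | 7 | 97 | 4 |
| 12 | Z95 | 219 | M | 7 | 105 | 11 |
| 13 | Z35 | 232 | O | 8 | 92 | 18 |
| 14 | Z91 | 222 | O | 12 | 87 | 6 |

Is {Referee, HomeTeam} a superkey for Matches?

Rows 2 and 11 have the same {Referee, HomeTeam} value (Referee=222, HomeTeam=R) but are distinct tuples, so {Referee, HomeTeam} does not determine every attribute — not a superkey.

No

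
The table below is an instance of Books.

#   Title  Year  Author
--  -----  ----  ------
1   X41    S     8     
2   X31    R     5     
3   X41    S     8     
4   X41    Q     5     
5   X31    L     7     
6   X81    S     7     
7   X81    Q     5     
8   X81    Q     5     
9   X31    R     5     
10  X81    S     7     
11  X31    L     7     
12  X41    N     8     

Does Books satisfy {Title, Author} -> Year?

No

(Title=X41, Author=8): rows 1, 3, 12 → Year takes values {S, N} — violation
(Title=X31, Author=5): rows 2, 9 → Year = R, R ✓
(Title=X41, Author=5): row 4 → Year = Q ✓
(Title=X31, Author=7): rows 5, 11 → Year = L, L ✓
(Title=X81, Author=7): rows 6, 10 → Year = S, S ✓
(Title=X81, Author=5): rows 7, 8 → Year = Q, Q ✓
Two rows agree on {Title, Author} but differ on Year, so {Title, Author} -> Year does not hold.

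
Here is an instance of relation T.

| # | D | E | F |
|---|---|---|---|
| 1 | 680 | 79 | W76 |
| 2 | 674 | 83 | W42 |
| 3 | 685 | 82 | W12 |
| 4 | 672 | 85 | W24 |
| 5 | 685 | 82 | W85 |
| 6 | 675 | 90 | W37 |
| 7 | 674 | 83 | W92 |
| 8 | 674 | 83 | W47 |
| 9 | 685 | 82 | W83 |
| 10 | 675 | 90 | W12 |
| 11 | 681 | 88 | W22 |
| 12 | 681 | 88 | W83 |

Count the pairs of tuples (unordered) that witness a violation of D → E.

0

D=674: all 3 rows agree on E — 0 pairs.
D=685: all 3 rows agree on E — 0 pairs.
D=675: all 2 rows agree on E — 0 pairs.
D=681: all 2 rows agree on E — 0 pairs.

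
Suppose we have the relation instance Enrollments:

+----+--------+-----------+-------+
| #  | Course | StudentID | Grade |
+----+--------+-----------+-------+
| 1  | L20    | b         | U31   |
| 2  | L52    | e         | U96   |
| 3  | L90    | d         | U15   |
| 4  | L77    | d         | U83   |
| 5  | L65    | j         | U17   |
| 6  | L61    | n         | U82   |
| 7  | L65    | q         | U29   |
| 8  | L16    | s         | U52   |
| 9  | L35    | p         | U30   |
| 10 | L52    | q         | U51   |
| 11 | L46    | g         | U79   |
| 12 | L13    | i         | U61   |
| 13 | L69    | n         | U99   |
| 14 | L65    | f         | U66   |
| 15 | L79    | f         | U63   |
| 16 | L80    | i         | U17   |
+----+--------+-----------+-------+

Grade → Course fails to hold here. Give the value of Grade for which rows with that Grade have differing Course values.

U17

Grade=U31: row 1 → Course = L20 ✓
Grade=U96: row 2 → Course = L52 ✓
Grade=U15: row 3 → Course = L90 ✓
Grade=U83: row 4 → Course = L77 ✓
Grade=U17: rows 5, 16 → Course takes values {L65, L80} — violation
Grade=U82: row 6 → Course = L61 ✓
Grade=U29: row 7 → Course = L65 ✓
Grade=U52: row 8 → Course = L16 ✓
Grade=U30: row 9 → Course = L35 ✓
Grade=U51: row 10 → Course = L52 ✓
Grade=U79: row 11 → Course = L46 ✓
Grade=U61: row 12 → Course = L13 ✓
Grade=U99: row 13 → Course = L69 ✓
Grade=U66: row 14 → Course = L65 ✓
Grade=U63: row 15 → Course = L79 ✓
The only Grade value with inconsistent Course is Grade=U17.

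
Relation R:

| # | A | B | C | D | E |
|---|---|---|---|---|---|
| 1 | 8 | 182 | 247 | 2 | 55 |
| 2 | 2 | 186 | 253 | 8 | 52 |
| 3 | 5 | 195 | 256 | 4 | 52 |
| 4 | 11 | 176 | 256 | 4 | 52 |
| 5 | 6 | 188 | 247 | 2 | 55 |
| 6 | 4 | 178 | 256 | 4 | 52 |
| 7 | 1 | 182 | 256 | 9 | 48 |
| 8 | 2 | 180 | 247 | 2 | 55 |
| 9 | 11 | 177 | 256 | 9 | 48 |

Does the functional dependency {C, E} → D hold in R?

Yes

(C=247, E=55): rows 1, 5, 8 → D = 2, 2, 2 ✓
(C=253, E=52): row 2 → D = 8 ✓
(C=256, E=52): rows 3, 4, 6 → D = 4, 4, 4 ✓
(C=256, E=48): rows 7, 9 → D = 9, 9 ✓
Every {C, E} value is associated with a single D value, so {C, E} → D holds.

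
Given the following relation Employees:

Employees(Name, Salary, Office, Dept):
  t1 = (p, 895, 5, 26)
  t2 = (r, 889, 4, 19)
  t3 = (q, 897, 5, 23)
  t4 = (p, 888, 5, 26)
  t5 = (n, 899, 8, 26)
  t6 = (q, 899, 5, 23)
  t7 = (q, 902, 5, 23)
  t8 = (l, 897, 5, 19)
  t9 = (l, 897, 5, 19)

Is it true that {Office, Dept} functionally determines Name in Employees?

(Office=5, Dept=26): rows 1, 4 → Name = p, p ✓
(Office=4, Dept=19): row 2 → Name = r ✓
(Office=5, Dept=23): rows 3, 6, 7 → Name = q, q, q ✓
(Office=8, Dept=26): row 5 → Name = n ✓
(Office=5, Dept=19): rows 8, 9 → Name = l, l ✓
Every {Office, Dept} value is associated with a single Name value, so {Office, Dept} -> Name holds.

Yes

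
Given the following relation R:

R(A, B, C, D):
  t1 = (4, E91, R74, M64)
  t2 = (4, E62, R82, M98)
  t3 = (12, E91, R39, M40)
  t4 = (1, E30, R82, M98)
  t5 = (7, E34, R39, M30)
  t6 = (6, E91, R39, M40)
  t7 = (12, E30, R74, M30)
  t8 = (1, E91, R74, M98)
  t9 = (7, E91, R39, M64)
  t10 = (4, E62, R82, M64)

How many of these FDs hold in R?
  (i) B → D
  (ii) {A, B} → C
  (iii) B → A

1

(i) B → D: B=E91: rows 1, 3, 6, 8, 9 → D takes values {M64, M40, M98} — violation; B=E62: rows 2, 10 → D takes values {M98, M64} — violation; B=E30: rows 4, 7 → D takes values {M98, M30} — violation — fails.
(ii) {A, B} → C: every LHS value maps to a single RHS value — holds.
(iii) B → A: B=E91: rows 1, 3, 6, 8, 9 → A takes values {4, 12, 6, 1, 7} — violation; B=E30: rows 4, 7 → A takes values {1, 12} — violation — fails.
1 of the 3 dependencies holds.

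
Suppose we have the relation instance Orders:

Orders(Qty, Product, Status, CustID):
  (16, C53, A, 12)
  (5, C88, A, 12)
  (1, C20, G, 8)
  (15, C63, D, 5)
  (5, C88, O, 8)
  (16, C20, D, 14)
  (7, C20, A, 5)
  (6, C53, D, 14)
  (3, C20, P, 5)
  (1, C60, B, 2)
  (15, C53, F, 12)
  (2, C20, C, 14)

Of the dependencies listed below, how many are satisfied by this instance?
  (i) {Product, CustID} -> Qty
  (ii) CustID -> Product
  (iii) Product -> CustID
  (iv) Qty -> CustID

(i) {Product, CustID} -> Qty: (Product=C53, CustID=12): 2 rows → Qty takes values {16, 15} — violation; (Product=C20, CustID=14): 2 rows → Qty takes values {16, 2} — violation; (Product=C20, CustID=5): 2 rows → Qty takes values {7, 3} — violation — fails.
(ii) CustID -> Product: CustID=12: 3 rows → Product takes values {C53, C88} — violation; CustID=8: 2 rows → Product takes values {C20, C88} — violation; CustID=5: 3 rows → Product takes values {C63, C20} — violation; CustID=14: 3 rows → Product takes values {C20, C53} — violation — fails.
(iii) Product -> CustID: Product=C53: 3 rows → CustID takes values {12, 14} — violation; Product=C88: 2 rows → CustID takes values {12, 8} — violation; Product=C20: 5 rows → CustID takes values {8, 14, 5} — violation — fails.
(iv) Qty -> CustID: Qty=16: 2 rows → CustID takes values {12, 14} — violation; Qty=5: 2 rows → CustID takes values {12, 8} — violation; Qty=1: 2 rows → CustID takes values {8, 2} — violation; Qty=15: 2 rows → CustID takes values {5, 12} — violation — fails.
None of the 4 dependencies hold.

0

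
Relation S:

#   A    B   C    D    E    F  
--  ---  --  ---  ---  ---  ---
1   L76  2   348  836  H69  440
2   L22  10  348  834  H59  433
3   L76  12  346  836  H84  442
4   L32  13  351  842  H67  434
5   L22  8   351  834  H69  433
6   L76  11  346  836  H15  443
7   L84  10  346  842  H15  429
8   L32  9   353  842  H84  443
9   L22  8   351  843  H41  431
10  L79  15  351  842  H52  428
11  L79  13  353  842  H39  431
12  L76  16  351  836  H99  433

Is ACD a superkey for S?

Rows 3 and 6 have the same ACD value (A=L76, C=346, D=836) but are distinct tuples, so ACD does not determine every attribute — not a superkey.

No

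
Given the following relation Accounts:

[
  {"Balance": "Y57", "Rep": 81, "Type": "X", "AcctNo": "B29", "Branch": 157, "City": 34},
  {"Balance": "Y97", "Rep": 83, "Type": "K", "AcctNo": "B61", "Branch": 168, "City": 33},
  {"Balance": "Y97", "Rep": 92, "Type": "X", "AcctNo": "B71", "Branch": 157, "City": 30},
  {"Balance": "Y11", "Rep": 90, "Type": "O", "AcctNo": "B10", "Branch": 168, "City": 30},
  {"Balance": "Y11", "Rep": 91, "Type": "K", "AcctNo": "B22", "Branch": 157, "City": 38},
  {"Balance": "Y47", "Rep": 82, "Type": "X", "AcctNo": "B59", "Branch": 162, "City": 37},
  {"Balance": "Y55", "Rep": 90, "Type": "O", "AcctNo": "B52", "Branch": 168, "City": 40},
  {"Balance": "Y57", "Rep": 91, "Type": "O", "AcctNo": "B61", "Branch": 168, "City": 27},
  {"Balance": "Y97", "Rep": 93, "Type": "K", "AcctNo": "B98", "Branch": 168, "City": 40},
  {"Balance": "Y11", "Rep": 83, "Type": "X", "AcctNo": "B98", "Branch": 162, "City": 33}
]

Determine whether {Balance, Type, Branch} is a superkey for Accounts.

No

Two distinct rows share (Balance=Y97, Type=K, Branch=168), so {Balance, Type, Branch} does not determine every attribute — not a superkey.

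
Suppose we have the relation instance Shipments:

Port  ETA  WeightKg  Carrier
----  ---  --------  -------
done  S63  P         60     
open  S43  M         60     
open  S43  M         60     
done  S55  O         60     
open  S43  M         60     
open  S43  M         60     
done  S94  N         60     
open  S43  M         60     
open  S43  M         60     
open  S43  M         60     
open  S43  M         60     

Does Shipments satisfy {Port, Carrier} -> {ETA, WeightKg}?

(Port=done, Carrier=60): 3 rows → {ETA,WeightKg} takes values {(S63, P), (S55, O), (S94, N)} — violation
(Port=open, Carrier=60): 8 rows → {ETA,WeightKg} = (S43, M), (S43, M), (S43, M), (S43, M), (S43, M), (S43, M), (S43, M), (S43, M) ✓
Two rows agree on {Port, Carrier} but differ on {ETA, WeightKg}, so {Port, Carrier} -> {ETA, WeightKg} does not hold.

No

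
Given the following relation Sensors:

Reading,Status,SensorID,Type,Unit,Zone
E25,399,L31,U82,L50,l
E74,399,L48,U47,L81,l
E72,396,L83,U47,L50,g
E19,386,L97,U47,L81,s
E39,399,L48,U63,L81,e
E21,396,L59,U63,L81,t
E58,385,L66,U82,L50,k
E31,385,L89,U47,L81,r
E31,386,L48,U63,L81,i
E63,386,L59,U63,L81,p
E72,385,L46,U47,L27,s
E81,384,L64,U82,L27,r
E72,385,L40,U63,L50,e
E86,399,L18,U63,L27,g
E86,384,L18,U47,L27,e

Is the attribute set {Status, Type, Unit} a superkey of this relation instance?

No

Two distinct rows share (Status=386, Type=U63, Unit=L81), so {Status, Type, Unit} does not determine every attribute — not a superkey.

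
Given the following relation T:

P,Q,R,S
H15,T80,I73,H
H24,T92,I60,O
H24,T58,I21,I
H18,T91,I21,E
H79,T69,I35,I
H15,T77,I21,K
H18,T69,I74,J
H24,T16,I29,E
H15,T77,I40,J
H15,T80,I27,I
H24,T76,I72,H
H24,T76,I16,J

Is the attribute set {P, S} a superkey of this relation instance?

Yes

All 12 rows have distinct {P, S} values, so {P, S} → (all attributes) holds and {P, S} is a superkey.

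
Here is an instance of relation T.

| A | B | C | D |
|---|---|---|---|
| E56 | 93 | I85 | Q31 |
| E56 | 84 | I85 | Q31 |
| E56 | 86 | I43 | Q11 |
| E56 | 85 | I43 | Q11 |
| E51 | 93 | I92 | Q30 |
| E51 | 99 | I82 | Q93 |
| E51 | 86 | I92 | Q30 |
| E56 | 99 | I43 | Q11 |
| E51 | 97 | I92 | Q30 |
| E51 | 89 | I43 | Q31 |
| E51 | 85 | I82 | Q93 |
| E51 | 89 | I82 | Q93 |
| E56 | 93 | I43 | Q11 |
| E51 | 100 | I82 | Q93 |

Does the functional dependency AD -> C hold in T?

(A=E56, D=Q31): 2 rows → C = I85, I85 ✓
(A=E56, D=Q11): 4 rows → C = I43, I43, I43, I43 ✓
(A=E51, D=Q30): 3 rows → C = I92, I92, I92 ✓
(A=E51, D=Q93): 4 rows → C = I82, I82, I82, I82 ✓
(A=E51, D=Q31): 1 row → C = I43 ✓
Every AD value is associated with a single C value, so AD -> C holds.

Yes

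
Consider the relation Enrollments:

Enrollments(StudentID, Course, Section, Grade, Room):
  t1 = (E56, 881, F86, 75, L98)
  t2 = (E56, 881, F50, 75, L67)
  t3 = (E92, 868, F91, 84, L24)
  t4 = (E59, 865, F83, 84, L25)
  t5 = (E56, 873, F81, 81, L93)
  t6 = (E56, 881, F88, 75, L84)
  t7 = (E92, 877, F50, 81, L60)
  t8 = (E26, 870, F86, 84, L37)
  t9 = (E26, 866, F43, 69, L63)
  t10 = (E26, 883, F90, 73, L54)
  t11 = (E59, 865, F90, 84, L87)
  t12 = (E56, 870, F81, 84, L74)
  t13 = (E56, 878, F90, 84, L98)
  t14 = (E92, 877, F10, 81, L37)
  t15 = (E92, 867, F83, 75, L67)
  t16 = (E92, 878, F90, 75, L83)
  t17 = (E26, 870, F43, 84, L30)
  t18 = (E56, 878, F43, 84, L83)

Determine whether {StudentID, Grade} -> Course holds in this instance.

No

(StudentID=E56, Grade=75): rows 1, 2, 6 → Course = 881, 881, 881 ✓
(StudentID=E92, Grade=84): row 3 → Course = 868 ✓
(StudentID=E59, Grade=84): rows 4, 11 → Course = 865, 865 ✓
(StudentID=E56, Grade=81): row 5 → Course = 873 ✓
(StudentID=E92, Grade=81): rows 7, 14 → Course = 877, 877 ✓
(StudentID=E26, Grade=84): rows 8, 17 → Course = 870, 870 ✓
(StudentID=E26, Grade=69): row 9 → Course = 866 ✓
(StudentID=E26, Grade=73): row 10 → Course = 883 ✓
(StudentID=E56, Grade=84): rows 12, 13, 18 → Course takes values {870, 878} — violation
(StudentID=E92, Grade=75): rows 15, 16 → Course takes values {867, 878} — violation
Two rows agree on {StudentID, Grade} but differ on Course, so {StudentID, Grade} -> Course does not hold.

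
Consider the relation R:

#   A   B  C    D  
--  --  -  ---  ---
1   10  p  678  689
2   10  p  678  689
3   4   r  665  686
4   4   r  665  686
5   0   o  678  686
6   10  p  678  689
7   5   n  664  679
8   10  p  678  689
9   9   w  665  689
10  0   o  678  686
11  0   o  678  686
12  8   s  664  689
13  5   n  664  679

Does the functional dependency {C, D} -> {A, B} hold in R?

Yes

(C=678, D=689): rows 1, 2, 6, 8 → {A,B} = (10, p), (10, p), (10, p), (10, p) ✓
(C=665, D=686): rows 3, 4 → {A,B} = (4, r), (4, r) ✓
(C=678, D=686): rows 5, 10, 11 → {A,B} = (0, o), (0, o), (0, o) ✓
(C=664, D=679): rows 7, 13 → {A,B} = (5, n), (5, n) ✓
(C=665, D=689): row 9 → {A,B} = (9, w) ✓
(C=664, D=689): row 12 → {A,B} = (8, s) ✓
Every {C, D} value is associated with a single {A, B} value, so {C, D} -> {A, B} holds.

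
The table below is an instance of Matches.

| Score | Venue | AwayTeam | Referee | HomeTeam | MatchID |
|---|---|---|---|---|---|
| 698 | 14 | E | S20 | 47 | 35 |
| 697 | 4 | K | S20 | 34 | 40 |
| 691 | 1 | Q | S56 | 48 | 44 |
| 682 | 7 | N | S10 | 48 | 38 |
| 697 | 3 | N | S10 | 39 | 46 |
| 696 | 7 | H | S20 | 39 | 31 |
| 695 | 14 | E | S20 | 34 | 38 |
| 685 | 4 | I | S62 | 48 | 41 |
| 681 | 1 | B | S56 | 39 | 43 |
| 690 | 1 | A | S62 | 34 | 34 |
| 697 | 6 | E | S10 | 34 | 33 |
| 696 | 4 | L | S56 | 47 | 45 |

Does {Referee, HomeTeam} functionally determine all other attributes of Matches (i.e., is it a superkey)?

Two distinct rows share (Referee=S20, HomeTeam=34), so {Referee, HomeTeam} does not determine every attribute — not a superkey.

No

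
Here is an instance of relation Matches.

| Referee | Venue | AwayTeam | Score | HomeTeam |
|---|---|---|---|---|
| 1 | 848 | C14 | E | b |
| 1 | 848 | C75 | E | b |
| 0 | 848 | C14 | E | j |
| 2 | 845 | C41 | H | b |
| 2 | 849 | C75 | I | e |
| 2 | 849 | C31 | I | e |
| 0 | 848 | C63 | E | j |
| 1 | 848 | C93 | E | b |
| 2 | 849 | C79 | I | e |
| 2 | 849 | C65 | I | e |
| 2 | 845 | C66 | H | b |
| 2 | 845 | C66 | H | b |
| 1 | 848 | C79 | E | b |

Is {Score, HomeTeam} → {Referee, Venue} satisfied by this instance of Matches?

Yes

(Score=E, HomeTeam=b): 4 rows → {Referee,Venue} = (1, 848), (1, 848), (1, 848), (1, 848) ✓
(Score=E, HomeTeam=j): 2 rows → {Referee,Venue} = (0, 848), (0, 848) ✓
(Score=H, HomeTeam=b): 3 rows → {Referee,Venue} = (2, 845), (2, 845), (2, 845) ✓
(Score=I, HomeTeam=e): 4 rows → {Referee,Venue} = (2, 849), (2, 849), (2, 849), (2, 849) ✓
Every {Score, HomeTeam} value is associated with a single {Referee, Venue} value, so {Score, HomeTeam} → {Referee, Venue} holds.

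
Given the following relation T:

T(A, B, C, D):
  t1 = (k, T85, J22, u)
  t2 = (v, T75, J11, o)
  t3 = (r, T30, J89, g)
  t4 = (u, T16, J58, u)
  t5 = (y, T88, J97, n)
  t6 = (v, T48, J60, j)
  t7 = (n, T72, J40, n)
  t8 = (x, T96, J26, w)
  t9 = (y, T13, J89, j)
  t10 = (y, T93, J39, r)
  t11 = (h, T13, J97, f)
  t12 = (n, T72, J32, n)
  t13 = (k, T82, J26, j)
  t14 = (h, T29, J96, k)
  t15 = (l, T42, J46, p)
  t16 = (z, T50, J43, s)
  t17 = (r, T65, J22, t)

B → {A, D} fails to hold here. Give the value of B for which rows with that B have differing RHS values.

B=T85: row 1 → {A,D} = (k, u) ✓
B=T75: row 2 → {A,D} = (v, o) ✓
B=T30: row 3 → {A,D} = (r, g) ✓
B=T16: row 4 → {A,D} = (u, u) ✓
B=T88: row 5 → {A,D} = (y, n) ✓
B=T48: row 6 → {A,D} = (v, j) ✓
B=T72: rows 7, 12 → {A,D} = (n, n), (n, n) ✓
B=T96: row 8 → {A,D} = (x, w) ✓
B=T13: rows 9, 11 → {A,D} takes values {(y, j), (h, f)} — violation
B=T93: row 10 → {A,D} = (y, r) ✓
B=T82: row 13 → {A,D} = (k, j) ✓
B=T29: row 14 → {A,D} = (h, k) ✓
B=T42: row 15 → {A,D} = (l, p) ✓
B=T50: row 16 → {A,D} = (z, s) ✓
B=T65: row 17 → {A,D} = (r, t) ✓
The only B value with inconsistent RHS is B=T13.

T13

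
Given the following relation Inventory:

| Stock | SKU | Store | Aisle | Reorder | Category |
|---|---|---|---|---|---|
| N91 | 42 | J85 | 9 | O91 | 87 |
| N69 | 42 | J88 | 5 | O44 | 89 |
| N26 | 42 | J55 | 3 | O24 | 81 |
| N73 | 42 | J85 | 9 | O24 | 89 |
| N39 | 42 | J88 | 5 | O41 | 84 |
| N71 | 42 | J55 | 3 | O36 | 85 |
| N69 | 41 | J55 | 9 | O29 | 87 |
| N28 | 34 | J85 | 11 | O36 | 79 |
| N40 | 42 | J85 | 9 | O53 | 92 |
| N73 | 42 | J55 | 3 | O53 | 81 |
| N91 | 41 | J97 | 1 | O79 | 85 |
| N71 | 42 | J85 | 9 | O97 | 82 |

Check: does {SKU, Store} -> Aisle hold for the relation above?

Yes

(SKU=42, Store=J85): 4 rows → Aisle = 9, 9, 9, 9 ✓
(SKU=42, Store=J88): 2 rows → Aisle = 5, 5 ✓
(SKU=42, Store=J55): 3 rows → Aisle = 3, 3, 3 ✓
(SKU=41, Store=J55): 1 row → Aisle = 9 ✓
(SKU=34, Store=J85): 1 row → Aisle = 11 ✓
(SKU=41, Store=J97): 1 row → Aisle = 1 ✓
Every {SKU, Store} value is associated with a single Aisle value, so {SKU, Store} -> Aisle holds.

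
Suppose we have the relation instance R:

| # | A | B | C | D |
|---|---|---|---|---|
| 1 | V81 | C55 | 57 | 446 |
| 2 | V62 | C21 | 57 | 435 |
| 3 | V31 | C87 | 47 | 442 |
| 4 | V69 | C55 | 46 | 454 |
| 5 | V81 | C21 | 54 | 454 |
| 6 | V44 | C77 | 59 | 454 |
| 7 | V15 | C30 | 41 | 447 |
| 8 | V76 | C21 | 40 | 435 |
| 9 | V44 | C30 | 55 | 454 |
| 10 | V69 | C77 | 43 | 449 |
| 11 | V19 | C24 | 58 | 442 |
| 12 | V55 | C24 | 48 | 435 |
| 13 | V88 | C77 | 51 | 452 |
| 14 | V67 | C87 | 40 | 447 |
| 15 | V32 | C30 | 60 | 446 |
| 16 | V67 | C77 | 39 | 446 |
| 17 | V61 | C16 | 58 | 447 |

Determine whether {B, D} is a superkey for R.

Rows 2 and 8 have the same {B, D} value (B=C21, D=435) but are distinct tuples, so {B, D} does not determine every attribute — not a superkey.

No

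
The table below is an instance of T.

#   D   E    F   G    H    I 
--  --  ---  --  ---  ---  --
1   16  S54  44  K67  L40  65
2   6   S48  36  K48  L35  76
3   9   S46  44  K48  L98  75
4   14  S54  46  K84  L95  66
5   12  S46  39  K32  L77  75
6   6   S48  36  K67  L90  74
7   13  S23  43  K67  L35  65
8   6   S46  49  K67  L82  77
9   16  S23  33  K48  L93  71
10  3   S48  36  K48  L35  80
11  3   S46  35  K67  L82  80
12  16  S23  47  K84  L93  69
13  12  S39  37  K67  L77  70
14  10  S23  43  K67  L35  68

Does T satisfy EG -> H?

(E=S54, G=K67): row 1 → H = L40 ✓
(E=S48, G=K48): rows 2, 10 → H = L35, L35 ✓
(E=S46, G=K48): row 3 → H = L98 ✓
(E=S54, G=K84): row 4 → H = L95 ✓
(E=S46, G=K32): row 5 → H = L77 ✓
(E=S48, G=K67): row 6 → H = L90 ✓
(E=S23, G=K67): rows 7, 14 → H = L35, L35 ✓
(E=S46, G=K67): rows 8, 11 → H = L82, L82 ✓
(E=S23, G=K48): row 9 → H = L93 ✓
(E=S23, G=K84): row 12 → H = L93 ✓
(E=S39, G=K67): row 13 → H = L77 ✓
Every EG value is associated with a single H value, so EG -> H holds.

Yes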